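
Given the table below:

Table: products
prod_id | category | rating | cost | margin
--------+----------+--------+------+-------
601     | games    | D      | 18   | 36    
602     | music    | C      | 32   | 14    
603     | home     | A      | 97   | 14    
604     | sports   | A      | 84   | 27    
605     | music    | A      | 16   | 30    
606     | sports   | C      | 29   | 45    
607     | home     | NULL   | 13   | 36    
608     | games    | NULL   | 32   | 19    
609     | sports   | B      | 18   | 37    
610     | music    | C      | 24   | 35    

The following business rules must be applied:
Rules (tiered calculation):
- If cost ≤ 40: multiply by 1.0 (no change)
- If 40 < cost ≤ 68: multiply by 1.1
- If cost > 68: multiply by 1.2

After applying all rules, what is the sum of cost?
399.2

Step 1: Tier 1 (cost ≤ 40): 8 records, sum = 182 × 1.0 = 182.0
Step 2: Tier 2 (40 < cost ≤ 68): 0 records, sum = 0 × 1.1 = 0.0
Step 3: Tier 3 (cost > 68): 2 records, sum = 181 × 1.2 = 217.2
Step 4: Final sum = 182.0 + 0.0 + 217.2 = 399.2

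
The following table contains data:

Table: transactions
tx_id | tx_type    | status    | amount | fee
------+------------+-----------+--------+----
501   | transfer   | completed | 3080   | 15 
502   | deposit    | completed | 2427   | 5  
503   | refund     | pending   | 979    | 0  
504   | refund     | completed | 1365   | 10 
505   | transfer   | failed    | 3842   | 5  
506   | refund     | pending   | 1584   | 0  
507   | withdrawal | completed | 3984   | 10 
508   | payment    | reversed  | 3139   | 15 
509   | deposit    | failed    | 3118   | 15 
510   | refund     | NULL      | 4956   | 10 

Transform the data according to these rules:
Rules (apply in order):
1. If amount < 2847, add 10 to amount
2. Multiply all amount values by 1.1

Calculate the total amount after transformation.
31365.4

Step 1: Apply Rule 1 - Add 10 to records with amount < 2847
  - 4 records affected: 6355 + (4 × 10) = 6395
  - Unaffected records: 22119
  - Sum after Rule 1: 28514
Step 2: Apply Rule 2 - Multiply all by 1.1
  - 28514 × 1.1 = 31365.4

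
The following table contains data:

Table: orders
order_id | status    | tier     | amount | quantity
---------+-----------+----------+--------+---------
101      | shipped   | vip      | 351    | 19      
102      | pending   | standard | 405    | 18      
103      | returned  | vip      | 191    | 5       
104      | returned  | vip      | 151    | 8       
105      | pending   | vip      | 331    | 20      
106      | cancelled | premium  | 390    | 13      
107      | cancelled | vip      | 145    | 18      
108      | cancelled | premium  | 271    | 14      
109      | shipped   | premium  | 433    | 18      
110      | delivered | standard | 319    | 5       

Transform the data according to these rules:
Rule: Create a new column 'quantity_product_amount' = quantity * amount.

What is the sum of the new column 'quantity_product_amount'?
43605

Step 1: For each record, compute quantity * amount
Example calculations:
  19 * 351 = 6669
  18 * 405 = 7290
  5 * 191 = 955
  ...
Step 2: Sum all derived values
Step 3: Total = 43605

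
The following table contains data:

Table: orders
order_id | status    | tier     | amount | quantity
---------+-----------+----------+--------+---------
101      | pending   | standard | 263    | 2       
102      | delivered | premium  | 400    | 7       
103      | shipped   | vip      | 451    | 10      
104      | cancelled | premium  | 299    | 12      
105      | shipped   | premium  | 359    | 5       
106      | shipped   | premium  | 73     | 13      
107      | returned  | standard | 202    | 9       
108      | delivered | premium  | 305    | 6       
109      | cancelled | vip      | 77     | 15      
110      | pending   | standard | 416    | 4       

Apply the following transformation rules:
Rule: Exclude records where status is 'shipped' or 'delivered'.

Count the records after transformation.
5

Step 1: Count records to exclude
  - 3 (shipped) + 2 (delivered) = 5 records
Step 2: Total records: 10
Step 3: Remaining = 10 - 5 = 5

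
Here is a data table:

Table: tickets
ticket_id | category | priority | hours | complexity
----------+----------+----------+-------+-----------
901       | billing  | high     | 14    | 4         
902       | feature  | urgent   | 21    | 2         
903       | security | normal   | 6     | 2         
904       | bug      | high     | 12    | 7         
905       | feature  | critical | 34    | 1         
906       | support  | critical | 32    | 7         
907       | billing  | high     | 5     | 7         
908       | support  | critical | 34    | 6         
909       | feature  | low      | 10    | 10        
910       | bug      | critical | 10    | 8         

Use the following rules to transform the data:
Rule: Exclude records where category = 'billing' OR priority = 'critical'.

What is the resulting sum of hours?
49

Step 1: Find records where category = 'billing' OR priority = 'critical'
Step 2: 6 records match, summing to 129
Step 3: Original sum: 178
Step 4: Remaining sum = 178 - 129 = 49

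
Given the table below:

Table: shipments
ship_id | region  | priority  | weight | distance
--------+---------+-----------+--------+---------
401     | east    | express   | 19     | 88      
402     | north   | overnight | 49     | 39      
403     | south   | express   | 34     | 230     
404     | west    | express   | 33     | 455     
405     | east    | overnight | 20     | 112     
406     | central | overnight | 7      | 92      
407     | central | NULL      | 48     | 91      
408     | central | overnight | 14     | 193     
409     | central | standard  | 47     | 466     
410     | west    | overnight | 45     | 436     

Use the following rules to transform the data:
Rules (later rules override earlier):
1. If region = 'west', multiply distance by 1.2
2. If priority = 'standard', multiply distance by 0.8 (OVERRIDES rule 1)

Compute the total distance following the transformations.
2287.0

Step 1: Rule 2 takes priority for records with priority = 'standard'
  - 1 records: 466 × 0.8 = 372.8
Step 2: Rule 1 applies to remaining records with region = 'west'
  - 2 records: 891 × 1.2 = 1069.2
Step 3: Other records unchanged: 845
Step 4: Final sum = 372.8 + 1069.2 + 845 = 2287.0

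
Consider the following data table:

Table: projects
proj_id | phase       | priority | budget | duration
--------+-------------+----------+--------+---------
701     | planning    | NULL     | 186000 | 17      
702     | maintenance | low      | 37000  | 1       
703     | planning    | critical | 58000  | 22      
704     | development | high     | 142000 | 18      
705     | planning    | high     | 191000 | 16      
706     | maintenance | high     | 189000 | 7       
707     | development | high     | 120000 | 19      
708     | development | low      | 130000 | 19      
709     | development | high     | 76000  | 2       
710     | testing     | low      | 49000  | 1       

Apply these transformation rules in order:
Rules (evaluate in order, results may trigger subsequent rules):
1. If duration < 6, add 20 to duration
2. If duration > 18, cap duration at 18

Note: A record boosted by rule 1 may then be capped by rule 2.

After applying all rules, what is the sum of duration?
166

Step 1: Apply rule 1 to records with duration < 6
  - 3 records get bonus of 20
  - Of these, 3 records then exceed 18 and get capped
Step 2: Apply rule 2 to records with duration > 18
  - 3 records (original) are capped
Step 3: Calculate final sum = 166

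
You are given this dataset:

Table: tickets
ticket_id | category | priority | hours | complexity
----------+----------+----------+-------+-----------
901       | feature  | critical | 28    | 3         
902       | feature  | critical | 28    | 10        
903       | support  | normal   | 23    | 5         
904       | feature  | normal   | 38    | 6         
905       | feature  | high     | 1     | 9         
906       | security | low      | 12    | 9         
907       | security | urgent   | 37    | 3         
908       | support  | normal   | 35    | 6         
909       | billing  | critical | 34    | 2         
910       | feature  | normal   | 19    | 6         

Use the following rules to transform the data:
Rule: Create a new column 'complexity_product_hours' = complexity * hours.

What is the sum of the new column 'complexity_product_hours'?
1327

Step 1: For each record, compute complexity * hours
Example calculations:
  3 * 28 = 84
  10 * 28 = 280
  5 * 23 = 115
  ...
Step 2: Sum all derived values
Step 3: Total = 1327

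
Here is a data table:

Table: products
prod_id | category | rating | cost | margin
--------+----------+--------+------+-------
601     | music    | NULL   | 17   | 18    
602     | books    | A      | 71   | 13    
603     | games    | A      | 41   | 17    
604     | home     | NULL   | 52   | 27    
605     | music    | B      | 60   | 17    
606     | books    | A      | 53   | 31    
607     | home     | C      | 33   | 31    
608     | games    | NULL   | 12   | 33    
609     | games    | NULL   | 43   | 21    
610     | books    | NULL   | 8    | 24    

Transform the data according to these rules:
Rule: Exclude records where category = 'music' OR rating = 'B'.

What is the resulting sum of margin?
197

Step 1: Find records where category = 'music' OR rating = 'B'
Step 2: 2 records match, summing to 35
Step 3: Original sum: 232
Step 4: Remaining sum = 232 - 35 = 197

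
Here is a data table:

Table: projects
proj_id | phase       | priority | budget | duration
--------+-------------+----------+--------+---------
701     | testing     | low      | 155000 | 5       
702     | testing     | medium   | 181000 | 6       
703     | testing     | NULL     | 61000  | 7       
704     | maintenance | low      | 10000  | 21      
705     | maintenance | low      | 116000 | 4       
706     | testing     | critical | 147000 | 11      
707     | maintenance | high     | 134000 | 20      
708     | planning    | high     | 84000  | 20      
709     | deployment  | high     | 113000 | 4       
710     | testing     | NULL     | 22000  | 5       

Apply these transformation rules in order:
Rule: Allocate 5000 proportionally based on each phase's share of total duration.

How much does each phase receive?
deployment: 194.17, maintenance: 2184.47, planning: 970.87, testing: 1650.49

Step 1: Calculate total duration = 103
Step 2: Calculate each phase's proportion:
  deployment: 4/103 = 3.88% → 194.17
  maintenance: 45/103 = 43.69% → 2184.47
  planning: 20/103 = 19.42% → 970.87
  testing: 34/103 = 33.01% → 1650.49
Step 3: Verify: sum of allocations ≈ 5000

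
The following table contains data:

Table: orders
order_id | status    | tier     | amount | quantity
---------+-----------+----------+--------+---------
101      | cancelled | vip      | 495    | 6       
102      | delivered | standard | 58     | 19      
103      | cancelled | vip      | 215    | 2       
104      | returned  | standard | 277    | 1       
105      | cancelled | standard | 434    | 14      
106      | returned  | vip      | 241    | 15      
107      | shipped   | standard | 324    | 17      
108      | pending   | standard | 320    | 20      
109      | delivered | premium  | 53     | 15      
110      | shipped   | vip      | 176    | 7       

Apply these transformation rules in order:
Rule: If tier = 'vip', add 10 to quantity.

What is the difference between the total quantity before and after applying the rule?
40

Step 1: Original sum of quantity = 116
Step 2: 4 records have tier = 'vip'
Step 3: Each affected record changes by 10
Step 4: Total change = 4 × 10 = 40
Step 5: New sum = 116 + 40 = 156
Step 6: Difference = |156 - 116| = 40
        (Sum increased by 40)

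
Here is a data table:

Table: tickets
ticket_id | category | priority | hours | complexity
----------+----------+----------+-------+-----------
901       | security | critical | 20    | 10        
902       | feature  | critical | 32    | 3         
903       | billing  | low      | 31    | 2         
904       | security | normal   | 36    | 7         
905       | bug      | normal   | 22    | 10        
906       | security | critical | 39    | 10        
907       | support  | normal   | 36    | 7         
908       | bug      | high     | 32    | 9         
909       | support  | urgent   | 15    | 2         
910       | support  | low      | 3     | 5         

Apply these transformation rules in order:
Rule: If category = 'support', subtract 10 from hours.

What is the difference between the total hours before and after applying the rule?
30

Step 1: Original sum of hours = 266
Step 2: 3 records have category = 'support'
Step 3: Each affected record changes by -10
Step 4: Total change = 3 × -10 = -30
Step 5: New sum = 266 + -30 = 236
Step 6: Difference = |236 - 266| = 30
        (Sum decreased by 30)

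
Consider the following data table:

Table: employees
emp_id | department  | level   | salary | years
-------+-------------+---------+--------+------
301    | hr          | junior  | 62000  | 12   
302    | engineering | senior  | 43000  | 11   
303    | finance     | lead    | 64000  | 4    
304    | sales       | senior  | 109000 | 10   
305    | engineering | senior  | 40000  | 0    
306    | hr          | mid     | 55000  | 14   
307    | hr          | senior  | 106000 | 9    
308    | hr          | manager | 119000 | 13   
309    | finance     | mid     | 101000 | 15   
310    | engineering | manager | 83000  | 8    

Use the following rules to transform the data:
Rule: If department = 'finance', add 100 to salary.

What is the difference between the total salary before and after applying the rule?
200

Step 1: Original sum of salary = 782000
Step 2: 2 records have department = 'finance'
Step 3: Each affected record changes by 100
Step 4: Total change = 2 × 100 = 200
Step 5: New sum = 782000 + 200 = 782200
Step 6: Difference = |782200 - 782000| = 200
        (Sum increased by 200)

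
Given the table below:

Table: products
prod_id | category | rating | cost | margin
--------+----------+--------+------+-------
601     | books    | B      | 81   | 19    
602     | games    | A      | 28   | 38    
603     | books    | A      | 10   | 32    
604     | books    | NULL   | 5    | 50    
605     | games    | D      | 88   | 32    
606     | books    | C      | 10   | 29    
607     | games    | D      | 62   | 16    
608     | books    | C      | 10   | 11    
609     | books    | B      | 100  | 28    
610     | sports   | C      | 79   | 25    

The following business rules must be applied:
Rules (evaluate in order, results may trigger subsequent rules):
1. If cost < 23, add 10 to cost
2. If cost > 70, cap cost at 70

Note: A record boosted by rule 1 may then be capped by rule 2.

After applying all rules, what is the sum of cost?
445

Step 1: Apply rule 1 to records with cost < 23
  - 4 records get bonus of 10
  - Of these, 0 records then exceed 70 and get capped
Step 2: Apply rule 2 to records with cost > 70
  - 4 records (original) are capped
Step 3: Calculate final sum = 445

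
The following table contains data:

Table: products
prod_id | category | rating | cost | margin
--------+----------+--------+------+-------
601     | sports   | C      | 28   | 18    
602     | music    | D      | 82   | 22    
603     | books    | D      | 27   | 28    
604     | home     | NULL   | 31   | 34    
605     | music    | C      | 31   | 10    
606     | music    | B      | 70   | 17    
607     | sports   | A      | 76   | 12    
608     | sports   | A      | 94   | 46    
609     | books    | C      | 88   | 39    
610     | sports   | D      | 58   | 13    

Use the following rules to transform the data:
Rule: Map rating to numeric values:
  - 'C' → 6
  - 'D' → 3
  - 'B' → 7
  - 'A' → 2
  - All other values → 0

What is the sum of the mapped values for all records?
38

Step 1: Apply mapping to each record
Step 2: Count by status:
  'C': 3 records × 6 = 18
  'D': 3 records × 3 = 9
  'B': 1 records × 7 = 7
  'A': 2 records × 2 = 4
Step 3: Sum all mapped values = 38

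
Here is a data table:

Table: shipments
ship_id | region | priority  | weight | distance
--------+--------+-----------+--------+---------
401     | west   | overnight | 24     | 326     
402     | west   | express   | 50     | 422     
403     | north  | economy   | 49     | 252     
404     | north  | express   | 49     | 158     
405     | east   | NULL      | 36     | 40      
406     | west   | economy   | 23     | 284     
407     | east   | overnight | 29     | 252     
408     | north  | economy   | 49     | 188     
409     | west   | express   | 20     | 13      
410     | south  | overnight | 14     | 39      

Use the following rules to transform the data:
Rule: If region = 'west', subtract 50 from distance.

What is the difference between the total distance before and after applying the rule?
200

Step 1: Original sum of distance = 1974
Step 2: 4 records have region = 'west'
Step 3: Each affected record changes by -50
Step 4: Total change = 4 × -50 = -200
Step 5: New sum = 1974 + -200 = 1774
Step 6: Difference = |1774 - 1974| = 200
        (Sum decreased by 200)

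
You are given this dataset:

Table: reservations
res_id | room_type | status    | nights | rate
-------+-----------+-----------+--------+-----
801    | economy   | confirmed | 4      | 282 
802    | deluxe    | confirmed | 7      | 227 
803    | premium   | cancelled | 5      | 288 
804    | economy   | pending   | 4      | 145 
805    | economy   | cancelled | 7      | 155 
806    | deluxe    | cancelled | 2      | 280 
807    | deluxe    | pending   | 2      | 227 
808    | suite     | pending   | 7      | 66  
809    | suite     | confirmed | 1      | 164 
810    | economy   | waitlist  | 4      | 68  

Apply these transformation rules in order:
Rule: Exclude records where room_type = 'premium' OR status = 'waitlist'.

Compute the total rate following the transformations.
1546

Step 1: Find records where room_type = 'premium' OR status = 'waitlist'
Step 2: 2 records match, summing to 356
Step 3: Original sum: 1902
Step 4: Remaining sum = 1902 - 356 = 1546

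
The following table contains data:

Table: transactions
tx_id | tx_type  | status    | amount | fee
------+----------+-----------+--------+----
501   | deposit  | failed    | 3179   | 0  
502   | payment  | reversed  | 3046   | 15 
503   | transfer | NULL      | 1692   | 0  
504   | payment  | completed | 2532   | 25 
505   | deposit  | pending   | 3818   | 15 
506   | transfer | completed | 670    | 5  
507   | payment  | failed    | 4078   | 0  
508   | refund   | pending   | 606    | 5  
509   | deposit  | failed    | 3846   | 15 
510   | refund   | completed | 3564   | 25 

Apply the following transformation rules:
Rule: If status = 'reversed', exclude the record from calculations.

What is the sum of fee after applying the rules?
90

Step 1: Identify records where status = 'reversed'
Step 2: The excluded records sum to 15
Step 3: Original total fee = 105
Step 4: Remaining total = 105 - 15 = 90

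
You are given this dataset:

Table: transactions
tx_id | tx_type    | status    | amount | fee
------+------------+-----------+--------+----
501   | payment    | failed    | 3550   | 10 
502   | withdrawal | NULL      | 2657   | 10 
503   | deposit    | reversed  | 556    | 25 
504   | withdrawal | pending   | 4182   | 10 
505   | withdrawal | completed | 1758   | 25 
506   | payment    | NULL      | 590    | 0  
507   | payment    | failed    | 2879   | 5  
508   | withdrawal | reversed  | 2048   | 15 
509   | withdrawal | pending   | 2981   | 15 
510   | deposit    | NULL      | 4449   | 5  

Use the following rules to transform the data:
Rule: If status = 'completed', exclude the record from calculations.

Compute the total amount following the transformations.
23892

Step 1: Identify records where status = 'completed'
Step 2: The excluded records sum to 1758
Step 3: Original total amount = 25650
Step 4: Remaining total = 25650 - 1758 = 23892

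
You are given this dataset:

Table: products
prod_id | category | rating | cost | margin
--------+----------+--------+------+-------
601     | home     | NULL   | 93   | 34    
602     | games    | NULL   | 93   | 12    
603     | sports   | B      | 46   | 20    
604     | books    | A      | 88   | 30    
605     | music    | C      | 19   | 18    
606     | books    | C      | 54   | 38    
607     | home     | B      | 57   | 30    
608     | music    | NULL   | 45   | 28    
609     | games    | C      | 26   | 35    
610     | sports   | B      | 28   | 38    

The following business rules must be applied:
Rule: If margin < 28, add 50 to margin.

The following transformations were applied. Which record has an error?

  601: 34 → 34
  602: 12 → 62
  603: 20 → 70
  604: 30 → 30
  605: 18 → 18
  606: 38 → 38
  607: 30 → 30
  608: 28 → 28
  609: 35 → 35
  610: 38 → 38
Record 605 has an error. The correct transformed value should be 68, not 18.

Step 1: Check each record against the rule
Step 2: Record 605 has margin = 18
Step 3: Since 18 < 28, the bonus should have been applied
Step 4: Correct value = 68, but claimed value = 18
Conclusion: Record 605 has the error.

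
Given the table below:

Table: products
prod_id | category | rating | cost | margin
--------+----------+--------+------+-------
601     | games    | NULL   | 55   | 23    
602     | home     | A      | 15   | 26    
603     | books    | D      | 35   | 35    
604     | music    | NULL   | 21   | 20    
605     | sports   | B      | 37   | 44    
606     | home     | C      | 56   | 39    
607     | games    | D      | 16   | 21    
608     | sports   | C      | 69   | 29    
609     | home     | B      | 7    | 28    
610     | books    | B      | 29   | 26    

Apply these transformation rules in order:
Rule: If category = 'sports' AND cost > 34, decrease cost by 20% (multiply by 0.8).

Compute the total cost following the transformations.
318.8

Step 1: Find records where category = 'sports' AND cost > 34
Step 2: 2 records match, summing to 106
Step 3: After multiplier: 106 × 0.8 = 84.8
Step 4: Unaffected records sum: 234
Step 5: Final sum = 84.8 + 234 = 318.8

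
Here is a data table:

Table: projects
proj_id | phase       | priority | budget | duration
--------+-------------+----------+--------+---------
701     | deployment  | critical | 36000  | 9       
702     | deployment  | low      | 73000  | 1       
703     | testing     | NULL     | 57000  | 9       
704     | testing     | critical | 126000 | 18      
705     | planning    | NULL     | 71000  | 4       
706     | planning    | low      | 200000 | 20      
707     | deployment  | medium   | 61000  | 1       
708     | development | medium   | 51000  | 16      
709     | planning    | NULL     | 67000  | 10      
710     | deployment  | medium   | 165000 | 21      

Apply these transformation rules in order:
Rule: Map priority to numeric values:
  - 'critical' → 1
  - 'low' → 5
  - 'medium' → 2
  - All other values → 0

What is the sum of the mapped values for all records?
18

Step 1: Apply mapping to each record
Step 2: Count by status:
  'critical': 2 records × 1 = 2
  'low': 2 records × 5 = 10
  'medium': 3 records × 2 = 6
Step 3: Sum all mapped values = 18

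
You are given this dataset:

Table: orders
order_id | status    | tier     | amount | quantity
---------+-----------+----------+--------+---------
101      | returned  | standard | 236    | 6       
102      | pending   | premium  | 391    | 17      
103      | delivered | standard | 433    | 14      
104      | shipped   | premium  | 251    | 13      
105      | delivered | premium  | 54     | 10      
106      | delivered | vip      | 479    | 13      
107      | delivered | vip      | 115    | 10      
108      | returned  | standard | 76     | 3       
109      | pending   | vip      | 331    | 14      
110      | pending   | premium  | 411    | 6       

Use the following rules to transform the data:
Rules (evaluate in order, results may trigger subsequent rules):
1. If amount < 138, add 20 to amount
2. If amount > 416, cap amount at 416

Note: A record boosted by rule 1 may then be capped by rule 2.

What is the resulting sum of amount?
2757

Step 1: Apply rule 1 to records with amount < 138
  - 3 records get bonus of 20
  - Of these, 0 records then exceed 416 and get capped
Step 2: Apply rule 2 to records with amount > 416
  - 2 records (original) are capped
Step 3: Calculate final sum = 2757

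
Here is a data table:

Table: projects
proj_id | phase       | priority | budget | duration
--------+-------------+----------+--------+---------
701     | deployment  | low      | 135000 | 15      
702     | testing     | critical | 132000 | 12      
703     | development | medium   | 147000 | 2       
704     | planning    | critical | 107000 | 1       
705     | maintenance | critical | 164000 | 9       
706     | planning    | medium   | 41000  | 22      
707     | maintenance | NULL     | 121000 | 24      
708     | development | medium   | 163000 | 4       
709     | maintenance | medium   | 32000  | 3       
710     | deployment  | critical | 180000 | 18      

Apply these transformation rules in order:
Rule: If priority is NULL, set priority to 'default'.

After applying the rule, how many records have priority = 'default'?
1

Step 1: Count records where priority IS NULL
Step 2: Found 1 records with NULL priority
Step 3: These records will have priority set to 'default'
Step 4: Records already having priority = 'default': 0
Step 5: Answer: 1 + 0 = 1 records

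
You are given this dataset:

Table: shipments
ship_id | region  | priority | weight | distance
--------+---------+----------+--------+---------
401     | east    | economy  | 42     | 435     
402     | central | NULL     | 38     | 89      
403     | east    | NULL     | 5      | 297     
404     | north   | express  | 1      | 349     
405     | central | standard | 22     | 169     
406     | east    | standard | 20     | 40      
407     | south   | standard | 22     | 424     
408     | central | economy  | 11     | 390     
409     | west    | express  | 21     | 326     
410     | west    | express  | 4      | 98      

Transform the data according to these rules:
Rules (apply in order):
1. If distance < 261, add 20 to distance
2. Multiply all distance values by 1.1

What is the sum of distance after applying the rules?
2966.7

Step 1: Apply Rule 1 - Add 20 to records with distance < 261
  - 4 records affected: 396 + (4 × 20) = 476
  - Unaffected records: 2221
  - Sum after Rule 1: 2697
Step 2: Apply Rule 2 - Multiply all by 1.1
  - 2697 × 1.1 = 2966.7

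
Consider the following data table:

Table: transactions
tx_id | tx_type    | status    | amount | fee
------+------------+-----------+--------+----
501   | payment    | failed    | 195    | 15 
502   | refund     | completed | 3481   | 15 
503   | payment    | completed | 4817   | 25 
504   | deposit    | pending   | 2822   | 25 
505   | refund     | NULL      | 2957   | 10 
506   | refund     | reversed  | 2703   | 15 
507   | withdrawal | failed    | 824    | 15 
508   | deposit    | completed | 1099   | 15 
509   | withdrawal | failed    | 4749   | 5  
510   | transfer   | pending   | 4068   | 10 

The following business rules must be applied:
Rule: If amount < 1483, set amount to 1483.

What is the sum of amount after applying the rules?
30046

Step 1: 3 records have amount < 1483
Step 2: These records originally summed to 2118
Step 3: After setting to minimum: 3 × 1483 = 4449
Step 4: Unaffected records sum: 25597
Step 5: Final sum = 4449 + 25597 = 30046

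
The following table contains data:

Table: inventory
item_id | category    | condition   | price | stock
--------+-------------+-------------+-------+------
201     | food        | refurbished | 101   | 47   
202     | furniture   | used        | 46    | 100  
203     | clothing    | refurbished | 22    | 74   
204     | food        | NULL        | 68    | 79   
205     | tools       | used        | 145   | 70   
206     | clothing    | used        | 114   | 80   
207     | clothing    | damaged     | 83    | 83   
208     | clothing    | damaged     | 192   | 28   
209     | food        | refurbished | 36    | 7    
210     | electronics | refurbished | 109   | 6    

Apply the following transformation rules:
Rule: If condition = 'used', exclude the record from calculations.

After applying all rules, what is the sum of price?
611

Step 1: Identify records where condition = 'used'
Step 2: The excluded records sum to 305
Step 3: Original total price = 916
Step 4: Remaining total = 916 - 305 = 611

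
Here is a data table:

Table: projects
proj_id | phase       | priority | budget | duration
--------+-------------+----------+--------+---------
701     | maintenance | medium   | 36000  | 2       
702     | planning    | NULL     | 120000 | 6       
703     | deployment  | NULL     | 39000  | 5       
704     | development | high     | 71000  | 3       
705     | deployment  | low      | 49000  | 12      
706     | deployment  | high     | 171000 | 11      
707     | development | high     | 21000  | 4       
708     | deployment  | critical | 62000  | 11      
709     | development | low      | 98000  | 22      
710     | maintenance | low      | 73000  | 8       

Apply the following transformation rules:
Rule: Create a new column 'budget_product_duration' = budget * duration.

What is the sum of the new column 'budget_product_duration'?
7175000

Step 1: For each record, compute budget * duration
Example calculations:
  36000 * 2 = 72000
  120000 * 6 = 720000
  39000 * 5 = 195000
  ...
Step 2: Sum all derived values
Step 3: Total = 7175000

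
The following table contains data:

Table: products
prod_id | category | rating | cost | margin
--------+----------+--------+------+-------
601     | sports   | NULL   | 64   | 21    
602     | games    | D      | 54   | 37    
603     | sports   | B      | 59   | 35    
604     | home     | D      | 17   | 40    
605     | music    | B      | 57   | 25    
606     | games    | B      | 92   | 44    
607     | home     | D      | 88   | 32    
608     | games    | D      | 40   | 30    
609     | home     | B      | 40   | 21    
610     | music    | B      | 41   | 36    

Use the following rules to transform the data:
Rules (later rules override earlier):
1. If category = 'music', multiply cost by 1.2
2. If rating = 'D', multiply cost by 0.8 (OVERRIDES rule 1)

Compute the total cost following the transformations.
531.8

Step 1: Rule 2 takes priority for records with rating = 'D'
  - 4 records: 199 × 0.8 = 159.2
Step 2: Rule 1 applies to remaining records with category = 'music'
  - 2 records: 98 × 1.2 = 117.6
Step 3: Other records unchanged: 255
Step 4: Final sum = 159.2 + 117.6 + 255 = 531.8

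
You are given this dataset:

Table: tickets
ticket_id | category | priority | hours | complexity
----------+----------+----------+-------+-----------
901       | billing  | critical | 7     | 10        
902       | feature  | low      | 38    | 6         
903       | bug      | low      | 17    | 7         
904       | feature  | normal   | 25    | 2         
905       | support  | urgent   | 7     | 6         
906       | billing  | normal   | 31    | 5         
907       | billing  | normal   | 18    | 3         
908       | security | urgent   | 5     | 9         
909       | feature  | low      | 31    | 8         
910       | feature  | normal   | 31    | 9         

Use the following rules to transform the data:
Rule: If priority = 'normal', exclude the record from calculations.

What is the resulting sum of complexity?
46

Step 1: Identify records where priority = 'normal'
Step 2: The excluded records sum to 19
Step 3: Original total complexity = 65
Step 4: Remaining total = 65 - 19 = 46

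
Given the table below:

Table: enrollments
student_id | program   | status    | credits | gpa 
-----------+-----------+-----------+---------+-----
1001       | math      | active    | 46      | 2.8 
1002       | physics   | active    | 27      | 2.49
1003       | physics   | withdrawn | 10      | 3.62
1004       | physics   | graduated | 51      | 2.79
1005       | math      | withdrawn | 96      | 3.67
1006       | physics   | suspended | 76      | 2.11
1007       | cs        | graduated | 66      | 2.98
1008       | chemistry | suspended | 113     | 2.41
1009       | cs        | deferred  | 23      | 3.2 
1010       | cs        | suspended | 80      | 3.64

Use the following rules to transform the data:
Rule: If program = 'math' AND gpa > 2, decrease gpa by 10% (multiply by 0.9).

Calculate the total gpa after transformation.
29.06

Step 1: Find records where program = 'math' AND gpa > 2
Step 2: 2 records match, summing to 6.47
Step 3: After multiplier: 6.47 × 0.9 = 5.82
Step 4: Unaffected records sum: 23.24
Step 5: Final sum = 5.82 + 23.24 = 29.06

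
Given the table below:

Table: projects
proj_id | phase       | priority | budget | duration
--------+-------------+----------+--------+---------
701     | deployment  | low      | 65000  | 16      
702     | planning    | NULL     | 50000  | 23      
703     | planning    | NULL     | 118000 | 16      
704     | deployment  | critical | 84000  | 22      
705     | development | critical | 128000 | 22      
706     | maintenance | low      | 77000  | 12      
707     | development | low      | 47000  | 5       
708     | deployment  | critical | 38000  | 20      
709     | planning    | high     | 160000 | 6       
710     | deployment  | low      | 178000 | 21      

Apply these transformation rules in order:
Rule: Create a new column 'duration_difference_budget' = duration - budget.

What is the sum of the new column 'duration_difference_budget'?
-944837

Step 1: For each record, compute duration - budget
Example calculations:
  16 - 65000 = -64984
  23 - 50000 = -49977
  16 - 118000 = -117984
  ...
Step 2: Sum all derived values
Step 3: Total = -944837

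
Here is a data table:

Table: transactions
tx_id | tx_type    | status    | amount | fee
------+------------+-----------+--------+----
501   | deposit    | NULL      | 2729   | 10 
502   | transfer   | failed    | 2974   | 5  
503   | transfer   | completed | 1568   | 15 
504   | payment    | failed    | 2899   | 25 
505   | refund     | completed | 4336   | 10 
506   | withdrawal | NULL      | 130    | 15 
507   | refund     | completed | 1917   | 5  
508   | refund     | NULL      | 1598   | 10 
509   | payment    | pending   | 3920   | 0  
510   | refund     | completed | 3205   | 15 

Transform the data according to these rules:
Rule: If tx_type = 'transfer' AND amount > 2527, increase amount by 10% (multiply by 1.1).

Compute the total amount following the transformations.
25573.4

Step 1: Find records where tx_type = 'transfer' AND amount > 2527
Step 2: 1 records match, summing to 2974
Step 3: After multiplier: 2974 × 1.1 = 3271.4
Step 4: Unaffected records sum: 22302
Step 5: Final sum = 3271.4 + 22302 = 25573.4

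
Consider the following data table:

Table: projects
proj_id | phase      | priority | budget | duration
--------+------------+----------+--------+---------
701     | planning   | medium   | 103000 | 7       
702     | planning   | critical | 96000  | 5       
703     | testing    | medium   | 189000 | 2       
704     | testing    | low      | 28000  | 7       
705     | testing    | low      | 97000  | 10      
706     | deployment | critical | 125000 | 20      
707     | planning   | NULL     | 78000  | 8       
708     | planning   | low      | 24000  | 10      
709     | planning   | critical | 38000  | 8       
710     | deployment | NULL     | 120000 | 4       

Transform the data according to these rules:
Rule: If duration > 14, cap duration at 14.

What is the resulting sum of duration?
75

Step 1: 1 records have duration > 14
Step 2: These records originally summed to 20
Step 3: After capping: 1 × 14 = 14
Step 4: Unaffected records sum: 61
Step 5: Final sum = 14 + 61 = 75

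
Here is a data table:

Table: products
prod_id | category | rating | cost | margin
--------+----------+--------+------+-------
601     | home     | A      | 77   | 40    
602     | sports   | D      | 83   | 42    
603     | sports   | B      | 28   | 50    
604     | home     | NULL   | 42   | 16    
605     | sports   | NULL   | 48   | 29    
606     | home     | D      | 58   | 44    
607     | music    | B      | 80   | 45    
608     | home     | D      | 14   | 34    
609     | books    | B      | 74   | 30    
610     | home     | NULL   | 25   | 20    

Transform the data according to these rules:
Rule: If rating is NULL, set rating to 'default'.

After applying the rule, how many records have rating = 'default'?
3

Step 1: Count records where rating IS NULL
Step 2: Found 3 records with NULL rating
Step 3: These records will have rating set to 'default'
Step 4: Records already having rating = 'default': 0
Step 5: Answer: 3 + 0 = 3 records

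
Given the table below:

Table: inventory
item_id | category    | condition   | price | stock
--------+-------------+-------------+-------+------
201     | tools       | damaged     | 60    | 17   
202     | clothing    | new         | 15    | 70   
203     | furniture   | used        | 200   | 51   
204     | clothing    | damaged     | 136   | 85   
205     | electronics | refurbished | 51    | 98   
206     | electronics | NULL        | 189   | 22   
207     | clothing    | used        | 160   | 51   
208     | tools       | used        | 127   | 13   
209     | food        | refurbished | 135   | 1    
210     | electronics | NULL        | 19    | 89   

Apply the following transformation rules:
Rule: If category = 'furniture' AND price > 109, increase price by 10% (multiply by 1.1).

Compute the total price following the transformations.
1112.0

Step 1: Find records where category = 'furniture' AND price > 109
Step 2: 1 records match, summing to 200
Step 3: After multiplier: 200 × 1.1 = 220.0
Step 4: Unaffected records sum: 892
Step 5: Final sum = 220.0 + 892 = 1112.0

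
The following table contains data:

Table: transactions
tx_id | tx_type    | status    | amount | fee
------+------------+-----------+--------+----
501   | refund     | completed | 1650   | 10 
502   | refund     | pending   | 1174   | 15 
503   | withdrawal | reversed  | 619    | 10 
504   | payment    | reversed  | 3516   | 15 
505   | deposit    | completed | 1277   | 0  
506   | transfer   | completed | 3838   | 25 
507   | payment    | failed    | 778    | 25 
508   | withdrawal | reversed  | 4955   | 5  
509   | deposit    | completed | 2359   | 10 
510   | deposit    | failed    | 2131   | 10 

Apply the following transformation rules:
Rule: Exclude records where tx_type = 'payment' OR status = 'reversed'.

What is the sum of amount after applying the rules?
12429

Step 1: Find records where tx_type = 'payment' OR status = 'reversed'
Step 2: 4 records match, summing to 9868
Step 3: Original sum: 22297
Step 4: Remaining sum = 22297 - 9868 = 12429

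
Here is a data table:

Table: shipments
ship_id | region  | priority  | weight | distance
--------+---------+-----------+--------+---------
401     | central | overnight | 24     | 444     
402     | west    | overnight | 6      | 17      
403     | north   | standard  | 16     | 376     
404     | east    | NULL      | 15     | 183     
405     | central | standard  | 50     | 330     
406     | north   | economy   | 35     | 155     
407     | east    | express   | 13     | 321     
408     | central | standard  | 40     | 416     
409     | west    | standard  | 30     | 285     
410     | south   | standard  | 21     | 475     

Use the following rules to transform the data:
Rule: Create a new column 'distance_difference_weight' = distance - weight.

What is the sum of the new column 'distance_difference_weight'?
2752

Step 1: For each record, compute distance - weight
Example calculations:
  444 - 24 = 420
  17 - 6 = 11
  376 - 16 = 360
  ...
Step 2: Sum all derived values
Step 3: Total = 2752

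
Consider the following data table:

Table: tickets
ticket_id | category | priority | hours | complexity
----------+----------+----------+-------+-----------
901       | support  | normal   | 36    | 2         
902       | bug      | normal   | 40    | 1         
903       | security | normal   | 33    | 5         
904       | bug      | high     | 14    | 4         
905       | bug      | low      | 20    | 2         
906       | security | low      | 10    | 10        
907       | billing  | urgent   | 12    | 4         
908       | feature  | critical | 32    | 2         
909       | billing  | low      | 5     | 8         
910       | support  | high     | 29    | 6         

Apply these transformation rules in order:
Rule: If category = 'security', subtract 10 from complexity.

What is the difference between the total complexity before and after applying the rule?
20

Step 1: Original sum of complexity = 44
Step 2: 2 records have category = 'security'
Step 3: Each affected record changes by -10
Step 4: Total change = 2 × -10 = -20
Step 5: New sum = 44 + -20 = 24
Step 6: Difference = |24 - 44| = 20
        (Sum decreased by 20)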